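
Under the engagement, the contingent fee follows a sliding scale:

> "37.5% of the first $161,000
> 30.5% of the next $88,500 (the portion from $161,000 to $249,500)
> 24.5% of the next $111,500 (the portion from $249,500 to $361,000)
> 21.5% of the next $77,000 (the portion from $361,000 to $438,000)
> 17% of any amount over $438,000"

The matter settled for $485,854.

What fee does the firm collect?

First $161,000 at 37.5% = $60,375.00
Next $88,500 at 30.5% = $26,992.50
Next $111,500 at 24.5% = $27,317.50
Next $77,000 at 21.5% = $16,555.00
Remaining $47,854 at 17% = $8,135.18
Fee: $60,375.00 + $26,992.50 + $27,317.50 + $16,555.00 + $8,135.18 = $139,375.18

$139,375.18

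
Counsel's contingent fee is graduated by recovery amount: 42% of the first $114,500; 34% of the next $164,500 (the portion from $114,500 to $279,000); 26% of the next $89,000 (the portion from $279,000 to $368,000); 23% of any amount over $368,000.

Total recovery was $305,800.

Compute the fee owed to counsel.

$110,988.00

First $114,500 at 42% = $48,090.00
Next $164,500 at 34% = $55,930.00
Remaining $26,800 at 26% = $6,968.00
Fee: $48,090.00 + $55,930.00 + $6,968.00 = $110,988.00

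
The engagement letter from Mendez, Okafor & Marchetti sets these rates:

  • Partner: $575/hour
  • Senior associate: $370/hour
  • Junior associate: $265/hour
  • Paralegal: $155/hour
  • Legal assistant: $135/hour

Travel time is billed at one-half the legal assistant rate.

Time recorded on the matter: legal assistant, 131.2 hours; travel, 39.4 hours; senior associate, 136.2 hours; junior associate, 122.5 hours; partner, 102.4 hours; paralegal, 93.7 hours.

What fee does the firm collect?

$176,631.50

Partner: 102.4 × $575 = $58,880.00
Senior associate: 136.2 × $370 = $50,394.00
Junior associate: 122.5 × $265 = $32,462.50
Paralegal: 93.7 × $155 = $14,523.50
Legal assistant: 131.2 × $135 = $17,712.00
Subtotal: $58,880.00 + $50,394.00 + $32,462.50 + $14,523.50 + $17,712.00 = $173,972.00
Travel: 39.4 × ($135 ÷ 2) = 39.4 × $67.50 = $2,659.50
Total: $173,972.00 + $2,659.50 = $176,631.50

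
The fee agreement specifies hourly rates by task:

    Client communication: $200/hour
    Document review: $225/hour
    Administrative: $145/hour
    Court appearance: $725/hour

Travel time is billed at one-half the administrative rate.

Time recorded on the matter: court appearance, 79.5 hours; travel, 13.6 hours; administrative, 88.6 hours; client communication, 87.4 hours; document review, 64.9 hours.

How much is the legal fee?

$103,553.00

Client communication: 87.4 × $200 = $17,480.00
Document review: 64.9 × $225 = $14,602.50
Administrative: 88.6 × $145 = $12,847.00
Court appearance: 79.5 × $725 = $57,637.50
Subtotal: $17,480.00 + $14,602.50 + $12,847.00 + $57,637.50 = $102,567.00
Travel: 13.6 × ($145 ÷ 2) = 13.6 × $72.50 = $986.00
Total: $102,567.00 + $986.00 = $103,553.00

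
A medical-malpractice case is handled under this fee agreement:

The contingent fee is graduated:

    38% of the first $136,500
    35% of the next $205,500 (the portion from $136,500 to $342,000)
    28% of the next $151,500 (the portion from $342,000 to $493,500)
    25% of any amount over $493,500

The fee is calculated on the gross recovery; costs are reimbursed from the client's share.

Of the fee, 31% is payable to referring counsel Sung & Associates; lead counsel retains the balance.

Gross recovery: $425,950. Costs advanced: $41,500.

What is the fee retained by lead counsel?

Fee base is the gross recovery, $425,950; costs are reimbursed separately.
First $136,500 at 38% = $51,870.00
Next $205,500 at 35% = $71,925.00
Remaining $83,950 at 28% = $23,506.00
Fee: $51,870.00 + $71,925.00 + $23,506.00 = $147,301.00
Referral share: 31% of $147,301.00 = $45,663.31; lead counsel retains $147,301.00 − $45,663.31 = $101,637.69.

$101,637.69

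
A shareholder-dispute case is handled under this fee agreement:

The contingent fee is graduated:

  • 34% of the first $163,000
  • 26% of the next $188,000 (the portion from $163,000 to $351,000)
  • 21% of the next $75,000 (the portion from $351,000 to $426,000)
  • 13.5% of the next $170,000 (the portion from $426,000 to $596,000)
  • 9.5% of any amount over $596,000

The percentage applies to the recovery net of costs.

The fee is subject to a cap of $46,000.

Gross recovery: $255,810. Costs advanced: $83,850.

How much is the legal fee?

Fee base (net of costs): $255,810 − $83,850 = $171,960
First $163,000 at 34% = $55,420.00
Remaining $8,960 at 26% = $2,329.60
Fee: $55,420.00 + $2,329.60 = $57,749.60
$57,749.60 exceeds the $46,000 cap, so the fee is capped at $46,000.00.

$46,000.00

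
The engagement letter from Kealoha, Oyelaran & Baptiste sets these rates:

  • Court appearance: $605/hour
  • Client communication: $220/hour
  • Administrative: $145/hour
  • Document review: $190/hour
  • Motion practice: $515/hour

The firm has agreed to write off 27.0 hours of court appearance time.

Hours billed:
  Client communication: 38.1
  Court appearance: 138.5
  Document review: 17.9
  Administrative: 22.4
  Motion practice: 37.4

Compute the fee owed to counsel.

Court appearance: 138.5 × $605 = $83,792.50
Client communication: 38.1 × $220 = $8,382.00
Administrative: 22.4 × $145 = $3,248.00
Document review: 17.9 × $190 = $3,401.00
Motion practice: 37.4 × $515 = $19,261.00
Subtotal: $118,084.50
Write-off: 27.0 × $605 = $16,335.00
Total: $118,084.50 − $16,335.00 = $101,749.50

$101,749.50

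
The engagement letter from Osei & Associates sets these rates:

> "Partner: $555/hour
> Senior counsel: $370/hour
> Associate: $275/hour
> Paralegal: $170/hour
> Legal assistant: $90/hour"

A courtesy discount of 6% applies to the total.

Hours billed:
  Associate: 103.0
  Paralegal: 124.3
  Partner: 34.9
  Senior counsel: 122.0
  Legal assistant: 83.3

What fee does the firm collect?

$114,174.75

Partner: 34.9 × $555 = $19,369.50
Senior counsel: 122.0 × $370 = $45,140.00
Associate: 103.0 × $275 = $28,325.00
Paralegal: 124.3 × $170 = $21,131.00
Legal assistant: 83.3 × $90 = $7,497.00
Subtotal: $121,462.50
Less 6% discount: −$7,287.75
Total: $121,462.50 − $7,287.75 = $114,174.75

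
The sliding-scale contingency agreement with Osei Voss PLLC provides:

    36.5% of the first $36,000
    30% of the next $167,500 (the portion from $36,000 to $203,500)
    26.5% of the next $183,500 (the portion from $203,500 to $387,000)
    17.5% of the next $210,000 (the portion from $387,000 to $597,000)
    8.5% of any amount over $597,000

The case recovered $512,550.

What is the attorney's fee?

$133,988.75

First $36,000 at 36.5% = $13,140.00
Next $167,500 at 30% = $50,250.00
Next $183,500 at 26.5% = $48,627.50
Remaining $125,550 at 17.5% = $21,971.25
Fee: $13,140.00 + $50,250.00 + $48,627.50 + $21,971.25 = $133,988.75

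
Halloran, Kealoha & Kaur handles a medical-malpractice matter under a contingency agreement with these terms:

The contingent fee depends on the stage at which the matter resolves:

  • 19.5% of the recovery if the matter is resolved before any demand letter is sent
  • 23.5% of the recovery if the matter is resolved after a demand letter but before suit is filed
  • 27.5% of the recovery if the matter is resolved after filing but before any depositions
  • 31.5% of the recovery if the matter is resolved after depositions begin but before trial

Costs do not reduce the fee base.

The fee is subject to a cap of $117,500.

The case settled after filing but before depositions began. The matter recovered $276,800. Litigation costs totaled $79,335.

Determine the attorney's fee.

Fee base is the gross recovery, $276,800; costs are reimbursed separately.
The matter settled after filing but before depositions began, so the 27.5% rate applies.
$276,800 × 27.5% = $76,120.00
$76,120.00 is under the $117,500 cap.

$76,120.00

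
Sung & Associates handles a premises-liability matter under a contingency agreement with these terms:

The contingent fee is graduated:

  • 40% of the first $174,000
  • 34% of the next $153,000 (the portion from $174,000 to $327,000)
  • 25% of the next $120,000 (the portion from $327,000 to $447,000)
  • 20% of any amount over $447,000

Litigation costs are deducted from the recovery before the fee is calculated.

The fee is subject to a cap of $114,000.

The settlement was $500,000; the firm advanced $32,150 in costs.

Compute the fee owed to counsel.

Fee base (net of costs): $500,000 − $32,150 = $467,850
First $174,000 at 40% = $69,600.00
Next $153,000 at 34% = $52,020.00
Next $120,000 at 25% = $30,000.00
Remaining $20,850 at 20% = $4,170.00
Fee: $69,600.00 + $52,020.00 + $30,000.00 + $4,170.00 = $155,790.00
$155,790.00 exceeds the $114,000 cap, so the fee is capped at $114,000.00.

$114,000.00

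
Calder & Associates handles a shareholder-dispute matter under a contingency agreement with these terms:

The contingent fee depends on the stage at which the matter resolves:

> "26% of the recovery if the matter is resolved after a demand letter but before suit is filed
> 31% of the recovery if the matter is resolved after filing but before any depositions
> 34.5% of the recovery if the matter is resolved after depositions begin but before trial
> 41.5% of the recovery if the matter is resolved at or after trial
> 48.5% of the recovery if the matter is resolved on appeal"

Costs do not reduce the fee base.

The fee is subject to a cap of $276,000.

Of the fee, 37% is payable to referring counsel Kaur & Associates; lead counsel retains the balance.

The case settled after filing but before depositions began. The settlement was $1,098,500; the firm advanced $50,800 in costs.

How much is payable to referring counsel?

Fee base is the gross recovery, $1,098,500; costs are reimbursed separately.
The matter settled after filing but before depositions began, so the 31% rate applies.
$1,098,500 × 31% = $340,535.00
$340,535.00 exceeds the $276,000 cap, so the fee is capped at $276,000.00.
Referral share: 37% of $276,000.00 = $102,120.00; lead counsel retains $276,000.00 − $102,120.00 = $173,880.00.

$102,120.00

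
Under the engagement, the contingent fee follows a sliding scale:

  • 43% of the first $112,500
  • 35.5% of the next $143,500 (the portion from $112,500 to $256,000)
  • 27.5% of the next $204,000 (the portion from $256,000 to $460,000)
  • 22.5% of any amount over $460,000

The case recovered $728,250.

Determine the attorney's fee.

First $112,500 at 43% = $48,375.00
Next $143,500 at 35.5% = $50,942.50
Next $204,000 at 27.5% = $56,100.00
Remaining $268,250 at 22.5% = $60,356.25
Fee: $48,375.00 + $50,942.50 + $56,100.00 + $60,356.25 = $215,773.75

$215,773.75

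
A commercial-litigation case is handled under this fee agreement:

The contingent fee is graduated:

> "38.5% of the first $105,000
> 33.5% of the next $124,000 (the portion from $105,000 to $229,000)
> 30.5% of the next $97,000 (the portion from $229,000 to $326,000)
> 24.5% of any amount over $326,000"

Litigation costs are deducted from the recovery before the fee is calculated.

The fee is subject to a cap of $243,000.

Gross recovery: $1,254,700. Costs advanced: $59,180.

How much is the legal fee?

Fee base (net of costs): $1,254,700 − $59,180 = $1,195,520
First $105,000 at 38.5% = $40,425.00
Next $124,000 at 33.5% = $41,540.00
Next $97,000 at 30.5% = $29,585.00
Remaining $869,520 at 24.5% = $213,032.40
Fee: $40,425.00 + $41,540.00 + $29,585.00 + $213,032.40 = $324,582.40
$324,582.40 exceeds the $243,000 cap, so the fee is capped at $243,000.00.

$243,000.00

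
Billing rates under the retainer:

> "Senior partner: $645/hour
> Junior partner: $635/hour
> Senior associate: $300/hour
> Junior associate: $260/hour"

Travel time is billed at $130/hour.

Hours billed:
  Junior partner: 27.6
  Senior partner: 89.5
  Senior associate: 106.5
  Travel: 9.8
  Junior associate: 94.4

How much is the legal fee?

$133,021.50

Senior partner: 89.5 × $645 = $57,727.50
Junior partner: 27.6 × $635 = $17,526.00
Senior associate: 106.5 × $300 = $31,950.00
Junior associate: 94.4 × $260 = $24,544.00
Subtotal: $57,727.50 + $17,526.00 + $31,950.00 + $24,544.00 = $131,747.50
Travel: 9.8 × $130 = $1,274.00
Total: $131,747.50 + $1,274.00 = $133,021.50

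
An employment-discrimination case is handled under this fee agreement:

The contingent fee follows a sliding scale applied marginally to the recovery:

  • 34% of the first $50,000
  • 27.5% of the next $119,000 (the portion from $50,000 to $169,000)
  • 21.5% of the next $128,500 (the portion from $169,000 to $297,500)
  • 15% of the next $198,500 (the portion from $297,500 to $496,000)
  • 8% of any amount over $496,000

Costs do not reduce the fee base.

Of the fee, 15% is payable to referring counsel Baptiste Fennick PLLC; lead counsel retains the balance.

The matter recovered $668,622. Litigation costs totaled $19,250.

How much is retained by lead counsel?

$102,796.67

Fee base is the gross recovery, $668,622; costs are reimbursed separately.
First $50,000 at 34% = $17,000.00
Next $119,000 at 27.5% = $32,725.00
Next $128,500 at 21.5% = $27,627.50
Next $198,500 at 15% = $29,775.00
Remaining $172,622 at 8% = $13,809.76
Fee: $17,000.00 + $32,725.00 + $27,627.50 + $29,775.00 + $13,809.76 = $120,937.26
Referral share: 15% of $120,937.26 = $18,140.59; lead counsel retains $120,937.26 − $18,140.59 = $102,796.67.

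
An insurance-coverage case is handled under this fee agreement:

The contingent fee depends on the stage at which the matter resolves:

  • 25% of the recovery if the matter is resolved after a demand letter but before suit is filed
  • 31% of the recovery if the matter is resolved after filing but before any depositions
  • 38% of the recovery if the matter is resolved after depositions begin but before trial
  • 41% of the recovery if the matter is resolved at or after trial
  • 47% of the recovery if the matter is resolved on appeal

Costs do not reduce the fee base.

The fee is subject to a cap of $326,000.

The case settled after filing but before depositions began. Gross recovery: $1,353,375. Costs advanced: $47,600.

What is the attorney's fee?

$326,000.00

Fee base is the gross recovery, $1,353,375; costs are reimbursed separately.
The matter settled after filing but before depositions began, so the 31% rate applies.
$1,353,375 × 31% = $419,546.25
$419,546.25 exceeds the $326,000 cap, so the fee is capped at $326,000.00.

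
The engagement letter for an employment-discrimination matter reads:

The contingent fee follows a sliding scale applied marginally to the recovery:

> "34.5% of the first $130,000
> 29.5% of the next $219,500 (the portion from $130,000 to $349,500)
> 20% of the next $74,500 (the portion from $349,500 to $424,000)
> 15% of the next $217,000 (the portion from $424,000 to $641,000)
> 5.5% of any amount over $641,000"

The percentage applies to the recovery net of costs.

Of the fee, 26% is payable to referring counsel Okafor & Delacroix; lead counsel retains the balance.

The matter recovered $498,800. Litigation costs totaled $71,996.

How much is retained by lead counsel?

Fee base (net of costs): $498,800 − $71,996 = $426,804
First $130,000 at 34.5% = $44,850.00
Next $219,500 at 29.5% = $64,752.50
Next $74,500 at 20% = $14,900.00
Remaining $2,804 at 15% = $420.60
Fee: $44,850.00 + $64,752.50 + $14,900.00 + $420.60 = $124,923.10
Referral share: 26% of $124,923.10 = $32,480.01; lead counsel retains $124,923.10 − $32,480.01 = $92,443.09.

$92,443.09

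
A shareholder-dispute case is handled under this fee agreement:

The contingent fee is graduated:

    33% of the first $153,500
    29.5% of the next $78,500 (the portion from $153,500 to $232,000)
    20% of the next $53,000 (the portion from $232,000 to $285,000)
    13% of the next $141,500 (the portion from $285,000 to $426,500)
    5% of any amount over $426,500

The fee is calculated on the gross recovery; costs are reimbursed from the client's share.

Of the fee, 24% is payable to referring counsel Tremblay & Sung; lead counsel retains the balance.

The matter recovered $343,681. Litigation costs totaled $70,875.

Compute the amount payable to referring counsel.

$22,089.85

Fee base is the gross recovery, $343,681; costs are reimbursed separately.
First $153,500 at 33% = $50,655.00
Next $78,500 at 29.5% = $23,157.50
Next $53,000 at 20% = $10,600.00
Remaining $58,681 at 13% = $7,628.53
Fee: $50,655.00 + $23,157.50 + $10,600.00 + $7,628.53 = $92,041.03
Referral share: 24% of $92,041.03 = $22,089.85; lead counsel retains $92,041.03 − $22,089.85 = $69,951.18.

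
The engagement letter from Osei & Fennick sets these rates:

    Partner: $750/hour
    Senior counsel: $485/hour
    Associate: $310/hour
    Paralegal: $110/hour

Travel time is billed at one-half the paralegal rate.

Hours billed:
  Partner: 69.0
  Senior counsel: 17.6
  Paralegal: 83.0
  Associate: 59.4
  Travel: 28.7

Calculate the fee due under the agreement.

Partner: 69.0 × $750 = $51,750.00
Senior counsel: 17.6 × $485 = $8,536.00
Associate: 59.4 × $310 = $18,414.00
Paralegal: 83.0 × $110 = $9,130.00
Subtotal: $51,750.00 + $8,536.00 + $18,414.00 + $9,130.00 = $87,830.00
Travel: 28.7 × ($110 ÷ 2) = 28.7 × $55.00 = $1,578.50
Total: $87,830.00 + $1,578.50 = $89,408.50

$89,408.50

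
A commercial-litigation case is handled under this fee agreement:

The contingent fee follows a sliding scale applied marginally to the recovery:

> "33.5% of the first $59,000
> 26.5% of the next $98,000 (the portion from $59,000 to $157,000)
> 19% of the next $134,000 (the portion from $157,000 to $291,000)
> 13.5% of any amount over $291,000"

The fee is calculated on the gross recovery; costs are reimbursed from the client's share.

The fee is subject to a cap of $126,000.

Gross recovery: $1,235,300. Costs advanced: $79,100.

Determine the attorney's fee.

Fee base is the gross recovery, $1,235,300; costs are reimbursed separately.
First $59,000 at 33.5% = $19,765.00
Next $98,000 at 26.5% = $25,970.00
Next $134,000 at 19% = $25,460.00
Remaining $944,300 at 13.5% = $127,480.50
Fee: $19,765.00 + $25,970.00 + $25,460.00 + $127,480.50 = $198,675.50
$198,675.50 exceeds the $126,000 cap, so the fee is capped at $126,000.00.

$126,000.00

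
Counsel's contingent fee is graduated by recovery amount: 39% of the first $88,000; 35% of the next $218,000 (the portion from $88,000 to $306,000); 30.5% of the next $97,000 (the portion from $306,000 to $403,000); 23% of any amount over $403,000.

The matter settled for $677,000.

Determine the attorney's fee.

First $88,000 at 39% = $34,320.00
Next $218,000 at 35% = $76,300.00
Next $97,000 at 30.5% = $29,585.00
Remaining $274,000 at 23% = $63,020.00
Fee: $34,320.00 + $76,300.00 + $29,585.00 + $63,020.00 = $203,225.00

$203,225.00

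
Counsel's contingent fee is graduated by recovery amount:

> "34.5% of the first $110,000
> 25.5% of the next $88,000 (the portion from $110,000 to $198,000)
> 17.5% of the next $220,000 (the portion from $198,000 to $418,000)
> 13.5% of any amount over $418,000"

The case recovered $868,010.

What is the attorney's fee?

$159,641.35

First $110,000 at 34.5% = $37,950.00
Next $88,000 at 25.5% = $22,440.00
Next $220,000 at 17.5% = $38,500.00
Remaining $450,010 at 13.5% = $60,751.35
Fee: $37,950.00 + $22,440.00 + $38,500.00 + $60,751.35 = $159,641.35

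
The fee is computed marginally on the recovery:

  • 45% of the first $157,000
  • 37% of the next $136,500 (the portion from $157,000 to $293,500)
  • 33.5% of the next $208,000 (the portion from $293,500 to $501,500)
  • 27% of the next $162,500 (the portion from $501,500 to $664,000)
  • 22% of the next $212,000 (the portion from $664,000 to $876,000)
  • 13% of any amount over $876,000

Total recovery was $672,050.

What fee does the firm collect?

$236,481.00

First $157,000 at 45% = $70,650.00
Next $136,500 at 37% = $50,505.00
Next $208,000 at 33.5% = $69,680.00
Next $162,500 at 27% = $43,875.00
Remaining $8,050 at 22% = $1,771.00
Fee: $70,650.00 + $50,505.00 + $69,680.00 + $43,875.00 + $1,771.00 = $236,481.00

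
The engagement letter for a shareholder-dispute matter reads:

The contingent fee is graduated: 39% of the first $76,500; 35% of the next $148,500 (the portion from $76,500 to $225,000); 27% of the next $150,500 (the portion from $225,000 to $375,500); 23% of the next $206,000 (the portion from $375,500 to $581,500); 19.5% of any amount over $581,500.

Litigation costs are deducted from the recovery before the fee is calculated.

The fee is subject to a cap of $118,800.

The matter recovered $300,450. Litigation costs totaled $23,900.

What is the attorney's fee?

Fee base (net of costs): $300,450 − $23,900 = $276,550
First $76,500 at 39% = $29,835.00
Next $148,500 at 35% = $51,975.00
Remaining $51,550 at 27% = $13,918.50
Fee: $29,835.00 + $51,975.00 + $13,918.50 = $95,728.50
$95,728.50 is under the $118,800 cap.

$95,728.50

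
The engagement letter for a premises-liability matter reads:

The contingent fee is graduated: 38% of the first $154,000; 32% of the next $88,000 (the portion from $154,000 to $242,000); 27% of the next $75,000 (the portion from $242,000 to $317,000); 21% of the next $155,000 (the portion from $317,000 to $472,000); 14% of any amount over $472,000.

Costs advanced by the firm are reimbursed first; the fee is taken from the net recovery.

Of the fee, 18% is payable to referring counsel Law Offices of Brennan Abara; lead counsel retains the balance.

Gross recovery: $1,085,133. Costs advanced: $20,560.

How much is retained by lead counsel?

$182,400.98

Fee base (net of costs): $1,085,133 − $20,560 = $1,064,573
First $154,000 at 38% = $58,520.00
Next $88,000 at 32% = $28,160.00
Next $75,000 at 27% = $20,250.00
Next $155,000 at 21% = $32,550.00
Remaining $592,573 at 14% = $82,960.22
Fee: $58,520.00 + $28,160.00 + $20,250.00 + $32,550.00 + $82,960.22 = $222,440.22
Referral share: 18% of $222,440.22 = $40,039.24; lead counsel retains $222,440.22 − $40,039.24 = $182,400.98.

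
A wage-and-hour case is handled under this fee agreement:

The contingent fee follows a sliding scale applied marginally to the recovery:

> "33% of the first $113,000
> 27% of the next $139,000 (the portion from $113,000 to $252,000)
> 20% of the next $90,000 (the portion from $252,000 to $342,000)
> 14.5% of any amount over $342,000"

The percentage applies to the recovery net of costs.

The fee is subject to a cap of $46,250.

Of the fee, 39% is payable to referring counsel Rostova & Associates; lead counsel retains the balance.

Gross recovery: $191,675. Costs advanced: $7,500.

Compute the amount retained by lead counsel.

$28,212.50

Fee base (net of costs): $191,675 − $7,500 = $184,175
First $113,000 at 33% = $37,290.00
Remaining $71,175 at 27% = $19,217.25
Fee: $37,290.00 + $19,217.25 = $56,507.25
$56,507.25 exceeds the $46,250 cap, so the fee is capped at $46,250.00.
Referral share: 39% of $46,250.00 = $18,037.50; lead counsel retains $46,250.00 − $18,037.50 = $28,212.50.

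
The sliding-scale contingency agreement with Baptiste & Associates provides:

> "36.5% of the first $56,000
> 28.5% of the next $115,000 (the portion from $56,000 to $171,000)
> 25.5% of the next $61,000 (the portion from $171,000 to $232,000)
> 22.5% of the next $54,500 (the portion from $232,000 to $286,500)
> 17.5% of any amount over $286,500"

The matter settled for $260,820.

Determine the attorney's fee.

First $56,000 at 36.5% = $20,440.00
Next $115,000 at 28.5% = $32,775.00
Next $61,000 at 25.5% = $15,555.00
Remaining $28,820 at 22.5% = $6,484.50
Fee: $20,440.00 + $32,775.00 + $15,555.00 + $6,484.50 = $75,254.50

$75,254.50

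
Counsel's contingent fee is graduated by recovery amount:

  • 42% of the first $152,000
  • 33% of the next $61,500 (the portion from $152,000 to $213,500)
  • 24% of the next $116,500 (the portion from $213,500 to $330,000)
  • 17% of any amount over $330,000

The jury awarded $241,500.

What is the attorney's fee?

First $152,000 at 42% = $63,840.00
Next $61,500 at 33% = $20,295.00
Remaining $28,000 at 24% = $6,720.00
Fee: $63,840.00 + $20,295.00 + $6,720.00 = $90,855.00

$90,855.00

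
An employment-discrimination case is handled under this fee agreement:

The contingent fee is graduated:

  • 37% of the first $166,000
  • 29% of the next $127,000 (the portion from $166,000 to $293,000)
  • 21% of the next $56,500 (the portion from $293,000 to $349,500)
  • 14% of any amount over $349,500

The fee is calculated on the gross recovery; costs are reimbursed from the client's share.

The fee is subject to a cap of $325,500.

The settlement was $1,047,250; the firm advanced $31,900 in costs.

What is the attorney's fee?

Fee base is the gross recovery, $1,047,250; costs are reimbursed separately.
First $166,000 at 37% = $61,420.00
Next $127,000 at 29% = $36,830.00
Next $56,500 at 21% = $11,865.00
Remaining $697,750 at 14% = $97,685.00
Fee: $61,420.00 + $36,830.00 + $11,865.00 + $97,685.00 = $207,800.00
$207,800.00 is under the $325,500 cap.

$207,800.00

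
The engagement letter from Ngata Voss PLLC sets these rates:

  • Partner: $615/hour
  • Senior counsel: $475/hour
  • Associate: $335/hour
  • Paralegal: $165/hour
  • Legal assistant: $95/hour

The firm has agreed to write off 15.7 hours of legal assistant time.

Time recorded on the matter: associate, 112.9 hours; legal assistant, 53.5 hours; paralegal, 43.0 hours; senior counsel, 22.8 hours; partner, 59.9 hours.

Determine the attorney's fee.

$96,176.00

Partner: 59.9 × $615 = $36,838.50
Senior counsel: 22.8 × $475 = $10,830.00
Associate: 112.9 × $335 = $37,821.50
Paralegal: 43.0 × $165 = $7,095.00
Legal assistant: 53.5 × $95 = $5,082.50
Subtotal: $97,667.50
Write-off: 15.7 × $95 = $1,491.50
Total: $97,667.50 − $1,491.50 = $96,176.00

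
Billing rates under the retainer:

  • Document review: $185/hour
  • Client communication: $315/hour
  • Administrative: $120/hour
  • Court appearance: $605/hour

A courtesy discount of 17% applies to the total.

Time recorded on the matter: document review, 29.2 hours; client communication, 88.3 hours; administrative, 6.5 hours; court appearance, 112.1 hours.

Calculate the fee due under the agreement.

$84,508.11

Document review: 29.2 × $185 = $5,402.00
Client communication: 88.3 × $315 = $27,814.50
Administrative: 6.5 × $120 = $780.00
Court appearance: 112.1 × $605 = $67,820.50
Subtotal: $101,817.00
Less 17% discount: −$17,308.89
Total: $101,817.00 − $17,308.89 = $84,508.11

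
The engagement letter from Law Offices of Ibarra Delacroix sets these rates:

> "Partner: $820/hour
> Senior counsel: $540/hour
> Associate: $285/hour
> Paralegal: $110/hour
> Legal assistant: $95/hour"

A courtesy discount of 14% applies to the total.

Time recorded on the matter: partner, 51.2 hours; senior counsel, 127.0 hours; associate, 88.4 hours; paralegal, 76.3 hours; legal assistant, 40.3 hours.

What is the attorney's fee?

Partner: 51.2 × $820 = $41,984.00
Senior counsel: 127.0 × $540 = $68,580.00
Associate: 88.4 × $285 = $25,194.00
Paralegal: 76.3 × $110 = $8,393.00
Legal assistant: 40.3 × $95 = $3,828.50
Subtotal: $147,979.50
Less 14% discount: −$20,717.13
Total: $147,979.50 − $20,717.13 = $127,262.37

$127,262.37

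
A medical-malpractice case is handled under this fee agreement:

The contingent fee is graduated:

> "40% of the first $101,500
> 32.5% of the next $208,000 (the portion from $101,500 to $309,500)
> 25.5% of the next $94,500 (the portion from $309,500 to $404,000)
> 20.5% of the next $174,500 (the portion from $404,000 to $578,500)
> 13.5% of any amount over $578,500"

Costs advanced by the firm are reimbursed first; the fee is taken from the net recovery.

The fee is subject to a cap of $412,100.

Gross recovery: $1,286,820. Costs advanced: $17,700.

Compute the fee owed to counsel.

Fee base (net of costs): $1,286,820 − $17,700 = $1,269,120
First $101,500 at 40% = $40,600.00
Next $208,000 at 32.5% = $67,600.00
Next $94,500 at 25.5% = $24,097.50
Next $174,500 at 20.5% = $35,772.50
Remaining $690,620 at 13.5% = $93,233.70
Fee: $40,600.00 + $67,600.00 + $24,097.50 + $35,772.50 + $93,233.70 = $261,303.70
$261,303.70 is under the $412,100 cap.

$261,303.70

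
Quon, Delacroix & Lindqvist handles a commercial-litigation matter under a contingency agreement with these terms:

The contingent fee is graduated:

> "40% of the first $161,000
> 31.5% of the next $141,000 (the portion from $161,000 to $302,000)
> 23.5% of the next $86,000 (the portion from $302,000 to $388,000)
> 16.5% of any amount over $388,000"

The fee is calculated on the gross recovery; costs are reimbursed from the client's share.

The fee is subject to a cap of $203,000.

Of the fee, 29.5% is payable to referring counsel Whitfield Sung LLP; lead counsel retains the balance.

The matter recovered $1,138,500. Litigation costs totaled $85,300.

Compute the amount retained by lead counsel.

Fee base is the gross recovery, $1,138,500; costs are reimbursed separately.
First $161,000 at 40% = $64,400.00
Next $141,000 at 31.5% = $44,415.00
Next $86,000 at 23.5% = $20,210.00
Remaining $750,500 at 16.5% = $123,832.50
Fee: $64,400.00 + $44,415.00 + $20,210.00 + $123,832.50 = $252,857.50
$252,857.50 exceeds the $203,000 cap, so the fee is capped at $203,000.00.
Referral share: 29.5% of $203,000.00 = $59,885.00; lead counsel retains $203,000.00 − $59,885.00 = $143,115.00.

$143,115.00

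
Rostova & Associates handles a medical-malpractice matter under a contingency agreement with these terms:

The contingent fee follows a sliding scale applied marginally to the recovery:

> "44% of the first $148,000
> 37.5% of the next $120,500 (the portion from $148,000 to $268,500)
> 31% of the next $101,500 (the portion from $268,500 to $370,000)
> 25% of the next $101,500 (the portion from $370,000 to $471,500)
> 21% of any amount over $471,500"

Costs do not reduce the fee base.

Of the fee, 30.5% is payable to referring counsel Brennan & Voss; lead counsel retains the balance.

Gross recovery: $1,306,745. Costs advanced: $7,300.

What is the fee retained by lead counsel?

$238,071.52

Fee base is the gross recovery, $1,306,745; costs are reimbursed separately.
First $148,000 at 44% = $65,120.00
Next $120,500 at 37.5% = $45,187.50
Next $101,500 at 31% = $31,465.00
Next $101,500 at 25% = $25,375.00
Remaining $835,245 at 21% = $175,401.45
Fee: $65,120.00 + $45,187.50 + $31,465.00 + $25,375.00 + $175,401.45 = $342,548.95
Referral share: 30.5% of $342,548.95 = $104,477.43; lead counsel retains $342,548.95 − $104,477.43 = $238,071.52.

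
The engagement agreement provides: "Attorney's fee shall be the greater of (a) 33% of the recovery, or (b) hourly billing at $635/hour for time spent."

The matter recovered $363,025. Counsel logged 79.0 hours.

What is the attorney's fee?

(a) 33% of $363,025 = $119,798.25
(b) 79.0 × $635 = $50,165.00
The greater is (a): $119,798.25.

$119,798.25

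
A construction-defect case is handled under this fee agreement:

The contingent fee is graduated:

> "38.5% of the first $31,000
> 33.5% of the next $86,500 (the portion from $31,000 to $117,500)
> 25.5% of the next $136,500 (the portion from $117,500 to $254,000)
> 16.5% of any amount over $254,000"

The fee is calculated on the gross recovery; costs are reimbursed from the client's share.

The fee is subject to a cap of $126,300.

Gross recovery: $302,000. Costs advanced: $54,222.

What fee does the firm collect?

Fee base is the gross recovery, $302,000; costs are reimbursed separately.
First $31,000 at 38.5% = $11,935.00
Next $86,500 at 33.5% = $28,977.50
Next $136,500 at 25.5% = $34,807.50
Remaining $48,000 at 16.5% = $7,920.00
Fee: $11,935.00 + $28,977.50 + $34,807.50 + $7,920.00 = $83,640.00
$83,640.00 is under the $126,300 cap.

$83,640.00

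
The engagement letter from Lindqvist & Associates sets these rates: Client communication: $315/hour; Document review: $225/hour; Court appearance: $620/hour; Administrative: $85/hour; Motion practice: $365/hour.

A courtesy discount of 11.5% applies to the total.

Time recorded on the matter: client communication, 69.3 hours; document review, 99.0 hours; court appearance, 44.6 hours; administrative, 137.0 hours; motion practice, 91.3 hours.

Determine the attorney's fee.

Client communication: 69.3 × $315 = $21,829.50
Document review: 99.0 × $225 = $22,275.00
Court appearance: 44.6 × $620 = $27,652.00
Administrative: 137.0 × $85 = $11,645.00
Motion practice: 91.3 × $365 = $33,324.50
Subtotal: $116,726.00
Less 11.5% discount: −$13,423.49
Total: $116,726.00 − $13,423.49 = $103,302.51

$103,302.51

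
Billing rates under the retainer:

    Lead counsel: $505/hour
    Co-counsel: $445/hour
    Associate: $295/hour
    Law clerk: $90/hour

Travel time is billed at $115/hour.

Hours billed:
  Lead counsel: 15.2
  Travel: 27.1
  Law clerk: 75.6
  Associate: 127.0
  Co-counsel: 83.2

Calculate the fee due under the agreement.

$92,085.50

Lead counsel: 15.2 × $505 = $7,676.00
Co-counsel: 83.2 × $445 = $37,024.00
Associate: 127.0 × $295 = $37,465.00
Law clerk: 75.6 × $90 = $6,804.00
Subtotal: $7,676.00 + $37,024.00 + $37,465.00 + $6,804.00 = $88,969.00
Travel: 27.1 × $115 = $3,116.50
Total: $88,969.00 + $3,116.50 = $92,085.50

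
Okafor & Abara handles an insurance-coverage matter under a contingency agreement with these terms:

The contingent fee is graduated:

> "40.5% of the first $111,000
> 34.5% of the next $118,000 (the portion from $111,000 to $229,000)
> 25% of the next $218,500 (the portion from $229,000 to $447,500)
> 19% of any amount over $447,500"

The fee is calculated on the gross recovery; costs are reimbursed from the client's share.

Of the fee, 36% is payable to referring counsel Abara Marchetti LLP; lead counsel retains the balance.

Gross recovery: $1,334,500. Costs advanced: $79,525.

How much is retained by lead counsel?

$197,644.80

Fee base is the gross recovery, $1,334,500; costs are reimbursed separately.
First $111,000 at 40.5% = $44,955.00
Next $118,000 at 34.5% = $40,710.00
Next $218,500 at 25% = $54,625.00
Remaining $887,000 at 19% = $168,530.00
Fee: $44,955.00 + $40,710.00 + $54,625.00 + $168,530.00 = $308,820.00
Referral share: 36% of $308,820.00 = $111,175.20; lead counsel retains $308,820.00 − $111,175.20 = $197,644.80.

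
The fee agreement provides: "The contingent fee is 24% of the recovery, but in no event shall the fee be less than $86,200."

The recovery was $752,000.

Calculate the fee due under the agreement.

24% of $752,000 = $180,480.00
That exceeds the $86,200 minimum.

$180,480.00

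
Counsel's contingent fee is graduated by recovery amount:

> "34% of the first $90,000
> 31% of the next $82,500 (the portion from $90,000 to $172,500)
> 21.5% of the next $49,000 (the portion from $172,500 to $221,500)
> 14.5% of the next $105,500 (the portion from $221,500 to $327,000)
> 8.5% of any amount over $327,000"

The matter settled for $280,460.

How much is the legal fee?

$75,259.20

First $90,000 at 34% = $30,600.00
Next $82,500 at 31% = $25,575.00
Next $49,000 at 21.5% = $10,535.00
Remaining $58,960 at 14.5% = $8,549.20
Fee: $30,600.00 + $25,575.00 + $10,535.00 + $8,549.20 = $75,259.20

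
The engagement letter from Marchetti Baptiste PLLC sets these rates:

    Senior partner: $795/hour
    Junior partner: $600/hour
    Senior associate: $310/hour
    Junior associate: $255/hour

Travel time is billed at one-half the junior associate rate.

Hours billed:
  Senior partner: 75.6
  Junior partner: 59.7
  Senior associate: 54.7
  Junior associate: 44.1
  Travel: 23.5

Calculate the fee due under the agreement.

Senior partner: 75.6 × $795 = $60,102.00
Junior partner: 59.7 × $600 = $35,820.00
Senior associate: 54.7 × $310 = $16,957.00
Junior associate: 44.1 × $255 = $11,245.50
Subtotal: $60,102.00 + $35,820.00 + $16,957.00 + $11,245.50 = $124,124.50
Travel: 23.5 × ($255 ÷ 2) = 23.5 × $127.50 = $2,996.25
Total: $124,124.50 + $2,996.25 = $127,120.75

$127,120.75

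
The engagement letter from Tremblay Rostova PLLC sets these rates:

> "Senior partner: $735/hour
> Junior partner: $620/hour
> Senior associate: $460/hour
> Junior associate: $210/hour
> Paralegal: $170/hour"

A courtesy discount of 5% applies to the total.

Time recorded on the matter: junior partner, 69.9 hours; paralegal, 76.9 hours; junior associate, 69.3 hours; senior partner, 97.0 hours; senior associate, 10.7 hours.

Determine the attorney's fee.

$139,821.95

Senior partner: 97.0 × $735 = $71,295.00
Junior partner: 69.9 × $620 = $43,338.00
Senior associate: 10.7 × $460 = $4,922.00
Junior associate: 69.3 × $210 = $14,553.00
Paralegal: 76.9 × $170 = $13,073.00
Subtotal: $147,181.00
Less 5% discount: −$7,359.05
Total: $147,181.00 − $7,359.05 = $139,821.95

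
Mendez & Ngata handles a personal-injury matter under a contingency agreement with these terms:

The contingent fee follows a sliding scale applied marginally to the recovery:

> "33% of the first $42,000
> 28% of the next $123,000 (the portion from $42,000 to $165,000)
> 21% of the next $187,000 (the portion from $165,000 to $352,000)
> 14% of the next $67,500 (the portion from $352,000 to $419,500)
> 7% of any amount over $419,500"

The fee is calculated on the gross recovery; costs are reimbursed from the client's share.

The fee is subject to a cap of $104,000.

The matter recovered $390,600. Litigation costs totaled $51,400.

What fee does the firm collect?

$92,974.00

Fee base is the gross recovery, $390,600; costs are reimbursed separately.
First $42,000 at 33% = $13,860.00
Next $123,000 at 28% = $34,440.00
Next $187,000 at 21% = $39,270.00
Remaining $38,600 at 14% = $5,404.00
Fee: $13,860.00 + $34,440.00 + $39,270.00 + $5,404.00 = $92,974.00
$92,974.00 is under the $104,000 cap.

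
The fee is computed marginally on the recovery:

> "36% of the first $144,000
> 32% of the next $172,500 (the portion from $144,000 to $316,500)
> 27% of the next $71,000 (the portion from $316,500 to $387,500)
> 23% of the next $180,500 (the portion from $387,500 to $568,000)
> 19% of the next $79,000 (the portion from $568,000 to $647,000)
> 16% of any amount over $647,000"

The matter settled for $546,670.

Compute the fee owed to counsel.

$162,819.10

First $144,000 at 36% = $51,840.00
Next $172,500 at 32% = $55,200.00
Next $71,000 at 27% = $19,170.00
Remaining $159,170 at 23% = $36,609.10
Fee: $51,840.00 + $55,200.00 + $19,170.00 + $36,609.10 = $162,819.10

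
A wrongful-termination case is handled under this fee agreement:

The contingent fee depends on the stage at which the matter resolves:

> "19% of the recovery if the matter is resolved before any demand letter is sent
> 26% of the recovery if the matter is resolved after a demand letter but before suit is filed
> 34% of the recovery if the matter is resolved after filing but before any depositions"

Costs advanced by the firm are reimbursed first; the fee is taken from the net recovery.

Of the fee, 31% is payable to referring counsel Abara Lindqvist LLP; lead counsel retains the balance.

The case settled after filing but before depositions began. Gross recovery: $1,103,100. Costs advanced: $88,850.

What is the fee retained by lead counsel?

$237,943.05

Fee base (net of costs): $1,103,100 − $88,850 = $1,014,250
The matter settled after filing but before depositions began, so the 34% rate applies.
$1,014,250 × 34% = $344,845.00
Referral share: 31% of $344,845.00 = $106,901.95; lead counsel retains $344,845.00 − $106,901.95 = $237,943.05.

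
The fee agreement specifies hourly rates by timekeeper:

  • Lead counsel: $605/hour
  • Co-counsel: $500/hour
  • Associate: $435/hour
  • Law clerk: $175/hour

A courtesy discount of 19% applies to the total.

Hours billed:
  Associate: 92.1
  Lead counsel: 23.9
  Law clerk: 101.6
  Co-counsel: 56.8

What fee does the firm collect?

$81,569.43

Lead counsel: 23.9 × $605 = $14,459.50
Co-counsel: 56.8 × $500 = $28,400.00
Associate: 92.1 × $435 = $40,063.50
Law clerk: 101.6 × $175 = $17,780.00
Subtotal: $100,703.00
Less 19% discount: −$19,133.57
Total: $100,703.00 − $19,133.57 = $81,569.43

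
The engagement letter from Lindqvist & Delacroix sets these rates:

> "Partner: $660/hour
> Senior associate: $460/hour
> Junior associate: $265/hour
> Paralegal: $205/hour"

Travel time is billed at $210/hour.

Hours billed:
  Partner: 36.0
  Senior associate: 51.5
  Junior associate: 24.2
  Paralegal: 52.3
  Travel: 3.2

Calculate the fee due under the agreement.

$65,256.50

Partner: 36.0 × $660 = $23,760.00
Senior associate: 51.5 × $460 = $23,690.00
Junior associate: 24.2 × $265 = $6,413.00
Paralegal: 52.3 × $205 = $10,721.50
Subtotal: $23,760.00 + $23,690.00 + $6,413.00 + $10,721.50 = $64,584.50
Travel: 3.2 × $210 = $672.00
Total: $64,584.50 + $672.00 = $65,256.50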